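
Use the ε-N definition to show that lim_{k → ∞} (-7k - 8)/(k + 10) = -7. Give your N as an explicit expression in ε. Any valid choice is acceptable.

N = 62/ε

Let ε > 0. For k ≥ 1, |(-7k - 8)/(k + 10) + 7| = |62|/((k + 10)) = 62/((k + 10)).
Since k + 10 ≥ k for k ≥ 1, this is ≤ 62/(k) = 62/k.
So |(-7k - 8)/(k + 10) + 7| < ε whenever k > 62/ε.
Take N = 62/ε. If k > N then |(-7k - 8)/(k + 10) + 7| ≤ 62/k < ε.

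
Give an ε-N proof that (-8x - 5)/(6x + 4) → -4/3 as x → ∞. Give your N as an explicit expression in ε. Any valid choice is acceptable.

N = (1/18)/ε

Let ε > 0. We seek N > 0 such that x > N implies |(-8x - 5)/(6x + 4) + 4/3| < ε.
(-8x - 5)/(6x + 4) + 4/3 = (6(-8x - 5) − (-8)(6x + 4)) / (6(6x + 4)) = 2/(6(6x + 4)).
For x > 0 we have 6x + 4 > 6x, so |(-8x - 5)/(6x + 4) + 4/3| = 2/(6(6x + 4)) < 2/(6·6x) = (1/18)/x.
Thus |(-8x - 5)/(6x + 4) + 4/3| < ε whenever x > (1/18)/ε.
Take N = (1/18)/ε. If x > N then |(-8x - 5)/(6x + 4) + 4/3| < (1/18)/x < ε.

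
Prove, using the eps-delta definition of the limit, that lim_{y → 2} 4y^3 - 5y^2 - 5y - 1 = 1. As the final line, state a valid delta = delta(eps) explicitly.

Fix eps > 0. We want delta > 0 such that 0 < |y − 2| < delta implies |(4y^3 - 5y^2 - 5y - 1) − 1| < eps.
(4y^3 - 5y^2 - 5y - 1) − 1 = 4y^3 - 5y^2 - 5y - 2 = (y − 2)(4y^2 + 3y + 1).
So |(4y^3 - 5y^2 - 5y - 1) − 1| = |y − 2|·|4y^2 + 3y + 1|.
Assume first that |y − 2| < 1, so |y| < 3. Then |4y^2 + 3y + 1| ≤ 4·3^2 + 3·3 + 1 = 46.
Hence |(4y^3 - 5y^2 - 5y - 1) − 1| ≤ 46|y − 2| < eps provided |y − 2| < eps/46.
Take delta = min(1, eps/46). Then 0 < |y − 2| < delta gives both |y − 2| < 1 and |y − 2| < eps/46, so |(4y^3 - 5y^2 - 5y - 1) − 1| < eps.

delta = min(1, eps/46)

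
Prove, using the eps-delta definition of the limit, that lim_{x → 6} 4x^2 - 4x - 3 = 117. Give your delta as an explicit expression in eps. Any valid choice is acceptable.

Fix eps > 0. We want delta > 0 such that 0 < |x − 6| < delta implies |(4x^2 - 4x - 3) − 117| < eps.
(4x^2 - 4x - 3) − 117 = 4x^2 - 4x - 120 = (x − 6)(4x + 20).
So |(4x^2 - 4x - 3) − 117| = |x − 6|·|4x + 20|.
Assume first that |x − 6| < 1, so |x| < 7. Then |4x + 20| ≤ 4·7 + 20 = 48.
Hence |(4x^2 - 4x - 3) − 117| ≤ 48|x − 6| < eps provided |x − 6| < eps/48.
Choosing delta = min(1, eps/48) ensures both conditions, hence |(4x^2 - 4x - 3) − 117| < eps.

delta = min(1, eps/48)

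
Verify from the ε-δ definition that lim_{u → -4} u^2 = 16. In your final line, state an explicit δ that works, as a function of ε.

δ = min(1, ε/9)

Fix ε > 0. We seek δ > 0 with 0 < |u + 4| < δ ⇒ |u^2 − 16| < ε.
Factor: u^2 − 16 = (u + 4)(u - 4), so |u^2 − 16| = |u + 4|·|u - 4|.
Impose δ ≤ 1 so that |u| < 5; then |u - 4| ≤ 9.
Hence |u^2 − 16| ≤ 9|u + 4|, which is < ε once |u + 4| < ε/9.
Take δ = min(1, ε/9). If 0 < |u + 4| < δ then both bounds hold and |u^2 − 16| ≤ 9|u + 4| < 9·(ε/9) = ε.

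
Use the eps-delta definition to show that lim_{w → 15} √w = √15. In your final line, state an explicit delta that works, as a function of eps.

delta = min(15, √15·eps)

Let eps > 0. We want delta > 0 such that 0 < |w − 15| < delta implies |√w − √15| < eps.
Multiplying by the conjugate, |√w − √15| = |w − 15|/(√w + √15).
Restrict delta ≤ 15 so that |w − 15| < 15 forces w > 0, and then √w + √15 > √15.
Hence |√w − √15| < |w − 15|/√15, which is < eps once |w − 15| < √15·eps.
Take delta = min(15, √15·eps). If 0 < |w − 15| < delta then w > 0 and |√w − √15| < |w − 15|/√15 < eps.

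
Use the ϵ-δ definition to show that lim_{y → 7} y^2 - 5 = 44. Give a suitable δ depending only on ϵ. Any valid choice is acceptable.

Let ϵ > 0 be given. We want δ > 0 such that 0 < |y − 7| < δ implies |(y^2 - 5) − 44| < ϵ.
(y^2 - 5) − 44 = y^2 - 49 = (y − 7)(y + 7).
So |(y^2 - 5) − 44| = |y − 7|·|y + 7|.
Require δ ≤ 2. Then |y − 7| < 2 gives |y| < 9, and by the triangle inequality |y + 7| ≤ 9 + 7 = 16.
Hence |(y^2 - 5) − 44| ≤ 16|y − 7| < ϵ provided |y − 7| < ϵ/16.
Choosing δ = min(2, ϵ/16) ensures both conditions, hence |(y^2 - 5) − 44| < ϵ.

δ = min(2, ϵ/16)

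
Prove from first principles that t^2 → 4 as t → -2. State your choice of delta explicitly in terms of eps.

delta = min(1, eps/5)

Suppose eps > 0. We seek delta > 0 with 0 < |t + 2| < delta ⇒ |t^2 − 4| < eps.
Factor: t^2 − 4 = (t + 2)(t - 2), so |t^2 − 4| = |t + 2|·|t - 2|.
Impose delta ≤ 1 so that |t| < 3; then |t - 2| ≤ 5.
Hence |t^2 − 4| ≤ 5|t + 2|, which is < eps once |t + 2| < eps/5.
Take delta = min(1, eps/5). If 0 < |t + 2| < delta then both bounds hold and |t^2 − 4| ≤ 5|t + 2| < 5·(eps/5) = eps.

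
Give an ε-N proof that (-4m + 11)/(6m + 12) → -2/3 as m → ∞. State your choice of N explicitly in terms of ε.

Suppose ε > 0. For m ≥ 1, |(-4m + 11)/(6m + 12) + 2/3| = |114|/(6(6m + 12)) = 114/(6(6m + 12)).
Since 6m + 12 ≥ 6m for m ≥ 1, this is ≤ 114/(6·6m) = (19/6)/m.
So |(-4m + 11)/(6m + 12) + 2/3| < ε whenever m > (19/6)/ε.
Take N = (19/6)/ε. If m > N then |(-4m + 11)/(6m + 12) + 2/3| ≤ (19/6)/m < ε.

N = (19/6)/ε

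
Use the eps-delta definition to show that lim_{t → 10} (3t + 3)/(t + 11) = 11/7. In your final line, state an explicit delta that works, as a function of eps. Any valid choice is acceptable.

Suppose eps > 0. We want delta > 0 with 0 < |t − 10| < delta ⇒ |(3t + 3)/(t + 11) − (11/7)| < eps.
Combining over a common denominator, (3t + 3)/(t + 11) − (11/7) = [(3t + 3)·21 − 33·(t + 11)] / [21·(t + 11)] = 30(t − 10) / (21(t + 11)).
So |(3t + 3)/(t + 11) − (11/7)| = 30|t − 10| / (21·|t + 11|).
Require delta ≤ 21/2, so |t + 11| ≥ |21| − |t − 10| > 21 − 21/2 = 21/2.
Hence |(3t + 3)/(t + 11) − (11/7)| < 30|t − 10|/(21·(21/2)) = (20/147)|t − 10|, which is < eps once |t − 10| < (147/20)eps.
Take delta = min(21/2, (147/20)eps). Then 0 < |t − 10| < delta forces both bounds, so |(3t + 3)/(t + 11) − (11/7)| < eps.

delta = min(21/2, (147/20)eps)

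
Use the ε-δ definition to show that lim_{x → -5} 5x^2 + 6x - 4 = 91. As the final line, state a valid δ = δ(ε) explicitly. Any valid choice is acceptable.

δ = min(1, ε/49)

Let ε > 0. We want δ > 0 such that 0 < |x + 5| < δ implies |(5x^2 + 6x - 4) − 91| < ε.
(5x^2 + 6x - 4) − 91 = 5x^2 + 6x - 95 = (x + 5)(5x - 19).
So |(5x^2 + 6x - 4) − 91| = |x + 5|·|5x - 19|.
Assume first that |x + 5| < 1, so |x| < 6. Then |5x - 19| ≤ 5·6 + 19 = 49.
Hence |(5x^2 + 6x - 4) − 91| ≤ 49|x + 5| < ε provided |x + 5| < ε/49.
Choosing δ = min(1, ε/49) ensures both conditions, hence |(5x^2 + 6x - 4) − 91| < ε.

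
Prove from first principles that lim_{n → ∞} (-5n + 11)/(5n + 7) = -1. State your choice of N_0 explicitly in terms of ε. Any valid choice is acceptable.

Let ε > 0 be given. For n ≥ 1, |(-5n + 11)/(5n + 7) + 1| = |90|/(5(5n + 7)) = 90/(5(5n + 7)).
Since 5n + 7 ≥ 5n for n ≥ 1, this is ≤ 90/(5·5n) = (18/5)/n.
So |(-5n + 11)/(5n + 7) + 1| < ε whenever n > (18/5)/ε.
Take N_0 = (18/5)/ε. If n > N_0 then |(-5n + 11)/(5n + 7) + 1| ≤ (18/5)/n < ε.

N_0 = (18/5)/ε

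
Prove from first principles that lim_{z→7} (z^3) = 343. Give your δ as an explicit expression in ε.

Suppose ε > 0. We seek δ > 0 with 0 < |z − 7| < δ ⇒ |z^3 − 343| < ε.
Factor: z^3 − 343 = (z − 7)(z^2 + 7z + 49), so |z^3 − 343| = |z − 7|·|z^2 + 7z + 49|.
Restrict δ ≤ 1. Then |z − 7| < 1 gives |z| < 8, so by the triangle inequality |z^2 + 7z + 49| ≤ 8^2 + 7·8 + 49 = 169.
Hence |z^3 − 343| ≤ 169|z − 7|, which is < ε once |z − 7| < ε/169.
Take δ = min(1, ε/169). If 0 < |z − 7| < δ then both bounds hold and |z^3 − 343| ≤ 169|z − 7| < 169·(ε/169) = ε.

δ = min(1, ε/169)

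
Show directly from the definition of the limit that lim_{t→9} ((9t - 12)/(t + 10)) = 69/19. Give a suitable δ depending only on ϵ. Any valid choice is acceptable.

Suppose ϵ > 0. We want δ > 0 with 0 < |t − 9| < δ ⇒ |(9t - 12)/(t + 10) − (69/19)| < ϵ.
Combining over a common denominator, (9t - 12)/(t + 10) − (69/19) = [(9t - 12)·19 − 69·(t + 10)] / [19·(t + 10)] = 102(t − 9) / (19(t + 10)).
So |(9t - 12)/(t + 10) − (69/19)| = 102|t − 9| / (19·|t + 10|).
Restrict δ ≤ 19/2. Then |t − 9| < 19/2 gives |t + 10| = |(t − 9) + 19| ≥ 19 − 19/2 = 19/2.
Hence |(9t - 12)/(t + 10) − (69/19)| < 102|t − 9|/(19·(19/2)) = (204/361)|t − 9|, which is < ϵ once |t − 9| < (361/204)ϵ.
Take δ = min(19/2, (361/204)ϵ). Then 0 < |t − 9| < δ forces both bounds, so |(9t - 12)/(t + 10) − (69/19)| < ϵ.

δ = min(19/2, (361/204)ϵ)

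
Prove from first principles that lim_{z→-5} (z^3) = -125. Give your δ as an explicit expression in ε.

Let ε > 0. We seek δ > 0 with 0 < |z + 5| < δ ⇒ |z^3 + 125| < ε.
Factor: z^3 + 125 = (z + 5)(z^2 - 5z + 25), so |z^3 + 125| = |z + 5|·|z^2 - 5z + 25|.
Impose δ ≤ 2 so that |z| < 7; then |z^2 - 5z + 25| ≤ 109.
Hence |z^3 + 125| ≤ 109|z + 5|, which is < ε once |z + 5| < ε/109.
Take δ = min(2, ε/109). If 0 < |z + 5| < δ then both bounds hold and |z^3 + 125| ≤ 109|z + 5| < 109·(ε/109) = ε.

δ = min(2, ε/109)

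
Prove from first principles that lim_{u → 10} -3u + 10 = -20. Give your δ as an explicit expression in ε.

δ = ε/3

Suppose ε > 0. We need δ > 0 so that 0 < |u − 10| < δ implies |(-3u + 10) + 20| < ε.
Since (-3u + 10) + 20 = -3(u − 10), we have |(-3u + 10) + 20| = 3|u − 10|.
Thus it suffices that |u − 10| < ε/3.
Choosing δ = ε/3 gives |(-3u + 10) + 20| = 3|u − 10| < ε whenever |u − 10| < δ.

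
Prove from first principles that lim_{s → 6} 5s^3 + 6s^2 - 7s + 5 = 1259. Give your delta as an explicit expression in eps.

delta = min(1, eps/706)

Let eps > 0. We want delta > 0 such that 0 < |s − 6| < delta implies |(5s^3 + 6s^2 - 7s + 5) − 1259| < eps.
(5s^3 + 6s^2 - 7s + 5) − 1259 = 5s^3 + 6s^2 - 7s - 1254 = (s − 6)(5s^2 + 36s + 209).
So |(5s^3 + 6s^2 - 7s + 5) − 1259| = |s − 6|·|5s^2 + 36s + 209|.
Require delta ≤ 1. Then |s − 6| < 1 gives |s| < 7, and by the triangle inequality |5s^2 + 36s + 209| ≤ 5·7^2 + 36·7 + 209 = 706.
Hence |(5s^3 + 6s^2 - 7s + 5) − 1259| ≤ 706|s − 6| < eps provided |s − 6| < eps/706.
Take delta = min(1, eps/706). Then 0 < |s − 6| < delta gives both |s − 6| < 1 and |s − 6| < eps/706, so |(5s^3 + 6s^2 - 7s + 5) − 1259| < eps.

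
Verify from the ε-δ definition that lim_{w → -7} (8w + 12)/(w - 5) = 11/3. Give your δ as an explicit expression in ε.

Let ε > 0 be given. We want δ > 0 with 0 < |w + 7| < δ ⇒ |(8w + 12)/(w - 5) − (11/3)| < ε.
Combining over a common denominator, (8w + 12)/(w - 5) − (11/3) = [(8w + 12)·(-12) − (-44)·(w - 5)] / [(-12)·(w - 5)] = -52(w + 7) / ((-12)(w - 5)).
So |(8w + 12)/(w - 5) − (11/3)| = 52|w + 7| / (12·|w − 5|).
Restrict δ ≤ 6. Then |w + 7| < 6 gives |w − 5| = |(w + 7) + (-12)| ≥ 12 − 6 = 6.
Hence |(8w + 12)/(w - 5) − (11/3)| < 52|w + 7|/(12·6) = (13/18)|w + 7|, which is < ε once |w + 7| < (18/13)ε.
Take δ = min(6, (18/13)ε). Then 0 < |w + 7| < δ forces both bounds, so |(8w + 12)/(w - 5) − (11/3)| < ε.

δ = min(6, (18/13)ε)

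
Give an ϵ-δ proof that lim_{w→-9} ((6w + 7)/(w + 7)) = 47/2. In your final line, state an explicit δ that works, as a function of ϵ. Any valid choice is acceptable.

Let ϵ > 0. We want δ > 0 with 0 < |w + 9| < δ ⇒ |(6w + 7)/(w + 7) − (47/2)| < ϵ.
Combining over a common denominator, (6w + 7)/(w + 7) − (47/2) = [(6w + 7)·(-2) − (-47)·(w + 7)] / [(-2)·(w + 7)] = 35(w + 9) / ((-2)(w + 7)).
So |(6w + 7)/(w + 7) − (47/2)| = 35|w + 9| / (2·|w + 7|).
Restrict δ ≤ 1. Then |w + 9| < 1 gives |w + 7| = |(w + 9) + (-2)| ≥ 2 − 1 = 1.
Hence |(6w + 7)/(w + 7) − (47/2)| < 35|w + 9|/(2·1) = (35/2)|w + 9|, which is < ϵ once |w + 9| < (2/35)ϵ.
Take δ = min(1, (2/35)ϵ). Then 0 < |w + 9| < δ forces both bounds, so |(6w + 7)/(w + 7) − (47/2)| < ϵ.

δ = min(1, (2/35)ϵ)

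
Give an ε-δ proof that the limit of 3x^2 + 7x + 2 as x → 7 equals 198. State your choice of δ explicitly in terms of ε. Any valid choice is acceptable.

δ = min(2, ε/55)

Let ε > 0. We want δ > 0 such that 0 < |x − 7| < δ implies |(3x^2 + 7x + 2) − 198| < ε.
(3x^2 + 7x + 2) − 198 = 3x^2 + 7x - 196 = (x − 7)(3x + 28).
So |(3x^2 + 7x + 2) − 198| = |x − 7|·|3x + 28|.
Assume first that |x − 7| < 2, so |x| < 9. Then |3x + 28| ≤ 3·9 + 28 = 55.
Hence |(3x^2 + 7x + 2) − 198| ≤ 55|x − 7| < ε provided |x − 7| < ε/55.
Choosing δ = min(2, ε/55) ensures both conditions, hence |(3x^2 + 7x + 2) − 198| < ε.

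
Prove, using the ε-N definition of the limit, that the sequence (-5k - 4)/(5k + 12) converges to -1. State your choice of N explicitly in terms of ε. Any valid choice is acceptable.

N = (8/5)/ε

Fix ε > 0. For k ≥ 1, |(-5k - 4)/(5k + 12) + 1| = |40|/(5(5k + 12)) = 40/(5(5k + 12)).
Since 5k + 12 ≥ 5k for k ≥ 1, this is ≤ 40/(5·5k) = (8/5)/k.
So |(-5k - 4)/(5k + 12) + 1| < ε whenever k > (8/5)/ε.
Take N = (8/5)/ε. If k > N then |(-5k - 4)/(5k + 12) + 1| ≤ (8/5)/k < ε.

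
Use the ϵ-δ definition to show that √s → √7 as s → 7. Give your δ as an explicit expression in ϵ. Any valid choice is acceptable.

δ = min(7, √7·ϵ)

Suppose ϵ > 0. We want δ > 0 such that 0 < |s − 7| < δ implies |√s − √7| < ϵ.
Multiplying by the conjugate, |√s − √7| = |s − 7|/(√s + √7).
Restrict δ ≤ 7 so that |s − 7| < 7 forces s > 0, and then √s + √7 > √7.
Hence |√s − √7| < |s − 7|/√7, which is < ϵ once |s − 7| < √7·ϵ.
Take δ = min(7, √7·ϵ). If 0 < |s − 7| < δ then s > 0 and |√s − √7| < |s − 7|/√7 < ϵ.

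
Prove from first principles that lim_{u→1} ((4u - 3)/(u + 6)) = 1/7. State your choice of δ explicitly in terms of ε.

Let ε > 0. We want δ > 0 with 0 < |u − 1| < δ ⇒ |(4u - 3)/(u + 6) − (1/7)| < ε.
Combining over a common denominator, (4u - 3)/(u + 6) − (1/7) = [(4u - 3)·7 − 1·(u + 6)] / [7·(u + 6)] = 27(u − 1) / (7(u + 6)).
So |(4u - 3)/(u + 6) − (1/7)| = 27|u − 1| / (7·|u + 6|).
Restrict δ ≤ 7/2. Then |u − 1| < 7/2 gives |u + 6| = |(u − 1) + 7| ≥ 7 − 7/2 = 7/2.
Hence |(4u - 3)/(u + 6) − (1/7)| < 27|u − 1|/(7·(7/2)) = (54/49)|u − 1|, which is < ε once |u − 1| < (49/54)ε.
Take δ = min(7/2, (49/54)ε). Then 0 < |u − 1| < δ forces both bounds, so |(4u - 3)/(u + 6) − (1/7)| < ε.

δ = min(7/2, (49/54)ε)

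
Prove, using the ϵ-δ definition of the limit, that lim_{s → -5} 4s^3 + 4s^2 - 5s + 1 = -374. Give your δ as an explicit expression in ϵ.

Let ϵ > 0. We want δ > 0 such that 0 < |s + 5| < δ implies |(4s^3 + 4s^2 - 5s + 1) + 374| < ϵ.
(4s^3 + 4s^2 - 5s + 1) + 374 = 4s^3 + 4s^2 - 5s + 375 = (s + 5)(4s^2 - 16s + 75).
So |(4s^3 + 4s^2 - 5s + 1) + 374| = |s + 5|·|4s^2 - 16s + 75|.
Assume first that |s + 5| < 1, so |s| < 6. Then |4s^2 - 16s + 75| ≤ 4·6^2 + 16·6 + 75 = 315.
Hence |(4s^3 + 4s^2 - 5s + 1) + 374| ≤ 315|s + 5| < ϵ provided |s + 5| < ϵ/315.
Choosing δ = min(1, ϵ/315) ensures both conditions, hence |(4s^3 + 4s^2 - 5s + 1) + 374| < ϵ.

δ = min(1, ϵ/315)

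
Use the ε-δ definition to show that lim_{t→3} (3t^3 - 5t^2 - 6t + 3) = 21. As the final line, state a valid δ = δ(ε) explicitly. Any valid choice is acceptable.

δ = min(1, ε/70)

Fix ε > 0. We want δ > 0 such that 0 < |t − 3| < δ implies |(3t^3 - 5t^2 - 6t + 3) − 21| < ε.
(3t^3 - 5t^2 - 6t + 3) − 21 = 3t^3 - 5t^2 - 6t - 18 = (t − 3)(3t^2 + 4t + 6).
So |(3t^3 - 5t^2 - 6t + 3) − 21| = |t − 3|·|3t^2 + 4t + 6|.
Assume first that |t − 3| < 1, so |t| < 4. Then |3t^2 + 4t + 6| ≤ 3·4^2 + 4·4 + 6 = 70.
Hence |(3t^3 - 5t^2 - 6t + 3) − 21| ≤ 70|t − 3| < ε provided |t − 3| < ε/70.
Take δ = min(1, ε/70). Then 0 < |t − 3| < δ gives both |t − 3| < 1 and |t − 3| < ε/70, so |(3t^3 - 5t^2 - 6t + 3) − 21| < ε.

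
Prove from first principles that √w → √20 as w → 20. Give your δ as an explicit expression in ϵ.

δ = min(20, √20·ϵ)

Let ϵ > 0 be given. We want δ > 0 such that 0 < |w − 20| < δ implies |√w − √20| < ϵ.
Rationalise: √w − √20 = (w − 20)/(√w + √20), so |√w − √20| = |w − 20|/(√w + √20).
Restrict δ ≤ 20 so that |w − 20| < 20 forces w > 0, and then √w + √20 > √20.
Hence |√w − √20| < |w − 20|/√20, which is < ϵ once |w − 20| < √20·ϵ.
Take δ = min(20, √20·ϵ). If 0 < |w − 20| < δ then w > 0 and |√w − √20| < |w − 20|/√20 < ϵ.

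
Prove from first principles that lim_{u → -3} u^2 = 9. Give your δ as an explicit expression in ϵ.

Fix ϵ > 0. We seek δ > 0 with 0 < |u + 3| < δ ⇒ |u^2 − 9| < ϵ.
Factor: u^2 − 9 = (u + 3)(u - 3), so |u^2 − 9| = |u + 3|·|u - 3|.
Restrict δ ≤ 1. Then |u + 3| < 1 gives |u| < 4, so by the triangle inequality |u - 3| ≤ 4 + 3 = 7.
Hence |u^2 − 9| ≤ 7|u + 3|, which is < ϵ once |u + 3| < ϵ/7.
Take δ = min(1, ϵ/7). If 0 < |u + 3| < δ then both bounds hold and |u^2 − 9| ≤ 7|u + 3| < 7·(ϵ/7) = ϵ.

δ = min(1, ϵ/7)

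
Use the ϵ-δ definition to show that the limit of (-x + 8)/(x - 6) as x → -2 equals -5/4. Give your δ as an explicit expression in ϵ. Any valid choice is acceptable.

δ = min(4, 16ϵ)

Suppose ϵ > 0. We want δ > 0 with 0 < |x + 2| < δ ⇒ |(-x + 8)/(x - 6) + 5/4| < ϵ.
Combining over a common denominator, (-x + 8)/(x - 6) + 5/4 = [(-x + 8)·(-8) − 10·(x - 6)] / [(-8)·(x - 6)] = -2(x + 2) / ((-8)(x - 6)).
So |(-x + 8)/(x - 6) + 5/4| = 2|x + 2| / (8·|x − 6|).
Restrict δ ≤ 4. Then |x + 2| < 4 gives |x − 6| = |(x + 2) + (-8)| ≥ 8 − 4 = 4.
Hence |(-x + 8)/(x - 6) + 5/4| < 2|x + 2|/(8·4) = (1/16)|x + 2|, which is < ϵ once |x + 2| < 16ϵ.
Take δ = min(4, 16ϵ). Then 0 < |x + 2| < δ forces both bounds, so |(-x + 8)/(x - 6) + 5/4| < ϵ.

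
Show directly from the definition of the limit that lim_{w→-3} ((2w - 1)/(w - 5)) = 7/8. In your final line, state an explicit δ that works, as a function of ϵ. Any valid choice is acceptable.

δ = min(4, (32/9)ϵ)

Let ϵ > 0 be given. We want δ > 0 with 0 < |w + 3| < δ ⇒ |(2w - 1)/(w - 5) − (7/8)| < ϵ.
Combining over a common denominator, (2w - 1)/(w - 5) − (7/8) = [(2w - 1)·(-8) − (-7)·(w - 5)] / [(-8)·(w - 5)] = -9(w + 3) / ((-8)(w - 5)).
So |(2w - 1)/(w - 5) − (7/8)| = 9|w + 3| / (8·|w − 5|).
Require δ ≤ 4, so |w − 5| ≥ |-8| − |w + 3| > 8 − 4 = 4.
Hence |(2w - 1)/(w - 5) − (7/8)| < 9|w + 3|/(8·4) = (9/32)|w + 3|, which is < ϵ once |w + 3| < (32/9)ϵ.
Take δ = min(4, (32/9)ϵ). Then 0 < |w + 3| < δ forces both bounds, so |(2w - 1)/(w - 5) − (7/8)| < ϵ.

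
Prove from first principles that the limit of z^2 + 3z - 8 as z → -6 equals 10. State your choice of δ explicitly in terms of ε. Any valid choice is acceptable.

δ = min(2, ε/11)

Fix ε > 0. We want δ > 0 such that 0 < |z + 6| < δ implies |(z^2 + 3z - 8) − 10| < ε.
(z^2 + 3z - 8) − 10 = z^2 + 3z - 18 = (z + 6)(z - 3).
So |(z^2 + 3z - 8) − 10| = |z + 6|·|z - 3|.
Require δ ≤ 2. Then |z + 6| < 2 gives |z| < 8, and by the triangle inequality |z - 3| ≤ 8 + 3 = 11.
Hence |(z^2 + 3z - 8) − 10| ≤ 11|z + 6| < ε provided |z + 6| < ε/11.
Take δ = min(2, ε/11). Then 0 < |z + 6| < δ gives both |z + 6| < 2 and |z + 6| < ε/11, so |(z^2 + 3z - 8) − 10| < ε.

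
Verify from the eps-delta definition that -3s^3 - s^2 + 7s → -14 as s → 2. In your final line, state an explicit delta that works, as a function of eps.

delta = min(1, eps/55)

Let eps > 0. We want delta > 0 such that 0 < |s − 2| < delta implies |(-3s^3 - s^2 + 7s) + 14| < eps.
(-3s^3 - s^2 + 7s) + 14 = -3s^3 - s^2 + 7s + 14 = (s − 2)(-3s^2 - 7s - 7).
So |(-3s^3 - s^2 + 7s) + 14| = |s − 2|·|-3s^2 - 7s - 7|.
Assume first that |s − 2| < 1, so |s| < 3. Then |-3s^2 - 7s - 7| ≤ 3·3^2 + 7·3 + 7 = 55.
Hence |(-3s^3 - s^2 + 7s) + 14| ≤ 55|s − 2| < eps provided |s − 2| < eps/55.
Choosing delta = min(1, eps/55) ensures both conditions, hence |(-3s^3 - s^2 + 7s) + 14| < eps.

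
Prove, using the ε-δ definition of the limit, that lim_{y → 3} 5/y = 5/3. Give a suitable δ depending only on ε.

δ = min(3/2, (9/10)ε)

Fix ε > 0. We seek δ > 0 such that 0 < |y − 3| < δ implies |5/y − (5/3)| < ε.
|5/y − (5/3)| = 5·|3 − y|/(3·|y|) = 5|y − 3|/(3|y|).
Require δ ≤ 3/2 so that |y| > 3 − 3/2 = 3/2, hence 3|y| > 9/2.
Then |5/y − (5/3)| < 5|y − 3|/(9/2), which is < ε when |y − 3| < (9/10)ε.
Take δ = min(3/2, (9/10)ε). Then 0 < |y − 3| < δ gives both |y − 3| < 3/2 and |y − 3| < (9/10)ε, so |5/y − (5/3)| < ε.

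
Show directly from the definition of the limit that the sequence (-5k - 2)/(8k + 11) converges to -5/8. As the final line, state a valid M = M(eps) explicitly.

M = (39/64)/eps

Let eps > 0. For k ≥ 1, |(-5k - 2)/(8k + 11) + 5/8| = |39|/(8(8k + 11)) = 39/(8(8k + 11)).
Since 8k + 11 ≥ 8k for k ≥ 1, this is ≤ 39/(8·8k) = (39/64)/k.
So |(-5k - 2)/(8k + 11) + 5/8| < eps whenever k > (39/64)/eps.
Take M = (39/64)/eps. If k > M then |(-5k - 2)/(8k + 11) + 5/8| ≤ (39/64)/k < eps.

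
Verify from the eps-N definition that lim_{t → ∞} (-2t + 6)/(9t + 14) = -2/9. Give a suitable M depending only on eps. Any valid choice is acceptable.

Fix eps > 0. We seek M > 0 such that t > M implies |(-2t + 6)/(9t + 14) + 2/9| < eps.
(-2t + 6)/(9t + 14) + 2/9 = (9(-2t + 6) − (-2)(9t + 14)) / (9(9t + 14)) = 82/(9(9t + 14)).
For t > 0 we have 9t + 14 > 9t, so |(-2t + 6)/(9t + 14) + 2/9| = 82/(9(9t + 14)) < 82/(9·9t) = (82/81)/t.
Thus |(-2t + 6)/(9t + 14) + 2/9| < eps whenever t > (82/81)/eps.
Take M = (82/81)/eps. If t > M then |(-2t + 6)/(9t + 14) + 2/9| < (82/81)/t < eps.

M = (82/81)/eps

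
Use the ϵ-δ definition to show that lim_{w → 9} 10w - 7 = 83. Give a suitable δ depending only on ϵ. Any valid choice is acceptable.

Let ϵ > 0 be given. We need δ > 0 so that 0 < |w − 9| < δ implies |(10w - 7) − 83| < ϵ.
Since (10w - 7) − 83 = 10(w − 9), we have |(10w - 7) − 83| = 10|w − 9|.
So 10|w − 9| < ϵ exactly when |w − 9| < ϵ/10.
Take δ = ϵ/10. If 0 < |w − 9| < δ then |(10w - 7) − 83| = 10|w − 9| < 10·(ϵ/10) = ϵ.

δ = ϵ/10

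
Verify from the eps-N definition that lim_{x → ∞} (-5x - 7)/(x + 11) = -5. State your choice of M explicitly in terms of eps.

Let eps > 0. We seek M > 0 such that x > M implies |(-5x - 7)/(x + 11) + 5| < eps.
(-5x - 7)/(x + 11) + 5 = ((-5x - 7) − (-5)(x + 11)) / ((x + 11)) = 48/((x + 11)).
For x > 0 we have x + 11 > x, so |(-5x - 7)/(x + 11) + 5| = 48/((x + 11)) < 48/(x) = 48/x.
Thus |(-5x - 7)/(x + 11) + 5| < eps whenever x > 48/eps.
Take M = 48/eps. If x > M then |(-5x - 7)/(x + 11) + 5| < 48/x < eps.

M = 48/eps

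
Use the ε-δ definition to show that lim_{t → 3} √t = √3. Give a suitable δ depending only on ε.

Let ε > 0 be given. We want δ > 0 such that 0 < |t − 3| < δ implies |√t − √3| < ε.
Multiplying by the conjugate, |√t − √3| = |t − 3|/(√t + √3).
Restrict δ ≤ 3 so that |t − 3| < 3 forces t > 0, and then √t + √3 > √3.
Hence |√t − √3| < |t − 3|/√3, which is < ε once |t − 3| < √3·ε.
Take δ = min(3, √3·ε). If 0 < |t − 3| < δ then t > 0 and |√t − √3| < |t − 3|/√3 < ε.

δ = min(3, √3·ε)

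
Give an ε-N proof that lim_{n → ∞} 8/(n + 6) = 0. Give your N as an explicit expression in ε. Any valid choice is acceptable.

N = 8/ε

Suppose ε > 0. For n ≥ 1, |8/(n + 6) − 0| = 8/(n + 6) ≤ 8/n.
We need 8/n < ε, i.e. n > 8/ε.
Take N = 8/ε. If n > N then |8/(n + 6)| ≤ 8/n < ε.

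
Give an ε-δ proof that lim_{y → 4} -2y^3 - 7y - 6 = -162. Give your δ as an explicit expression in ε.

δ = min(1, ε/129)

Let ε > 0. We want δ > 0 such that 0 < |y − 4| < δ implies |(-2y^3 - 7y - 6) + 162| < ε.
(-2y^3 - 7y - 6) + 162 = -2y^3 - 7y + 156 = (y − 4)(-2y^2 - 8y - 39).
So |(-2y^3 - 7y - 6) + 162| = |y − 4|·|-2y^2 - 8y - 39|.
Require δ ≤ 1. Then |y − 4| < 1 gives |y| < 5, and by the triangle inequality |-2y^2 - 8y - 39| ≤ 2·5^2 + 8·5 + 39 = 129.
Hence |(-2y^3 - 7y - 6) + 162| ≤ 129|y − 4| < ε provided |y − 4| < ε/129.
Take δ = min(1, ε/129). Then 0 < |y − 4| < δ gives both |y − 4| < 1 and |y − 4| < ε/129, so |(-2y^3 - 7y - 6) + 162| < ε.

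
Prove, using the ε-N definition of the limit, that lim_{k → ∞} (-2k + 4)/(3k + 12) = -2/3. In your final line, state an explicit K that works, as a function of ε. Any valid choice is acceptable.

K = 4/ε

Fix ε > 0. For k ≥ 1, |(-2k + 4)/(3k + 12) + 2/3| = |36|/(3(3k + 12)) = 36/(3(3k + 12)).
Since 3k + 12 ≥ 3k for k ≥ 1, this is ≤ 36/(3·3k) = 4/k.
So |(-2k + 4)/(3k + 12) + 2/3| < ε whenever k > 4/ε.
Take K = 4/ε. If k > K then |(-2k + 4)/(3k + 12) + 2/3| ≤ 4/k < ε.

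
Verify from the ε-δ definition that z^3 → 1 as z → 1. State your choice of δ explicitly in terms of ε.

δ = min(2, ε/13)

Let ε > 0. We seek δ > 0 with 0 < |z − 1| < δ ⇒ |z^3 − 1| < ε.
Factor: z^3 − 1 = (z − 1)(z^2 + z + 1), so |z^3 − 1| = |z − 1|·|z^2 + z + 1|.
Restrict δ ≤ 2. Then |z − 1| < 2 gives |z| < 3, so by the triangle inequality |z^2 + z + 1| ≤ 3^2 + 3 + 1 = 13.
Hence |z^3 − 1| ≤ 13|z − 1|, which is < ε once |z − 1| < ε/13.
Take δ = min(2, ε/13). If 0 < |z − 1| < δ then both bounds hold and |z^3 − 1| ≤ 13|z − 1| < 13·(ε/13) = ε.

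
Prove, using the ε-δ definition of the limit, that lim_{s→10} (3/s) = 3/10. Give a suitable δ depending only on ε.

δ = min(5, (50/3)ε)

Fix ε > 0. We seek δ > 0 such that 0 < |s − 10| < δ implies |3/s − (3/10)| < ε.
|3/s − (3/10)| = 3·|10 − s|/(10·|s|) = 3|s − 10|/(10|s|).
Require δ ≤ 5 so that |s| > 10 − 5 = 5, hence 10|s| > 50.
Then |3/s − (3/10)| < 3|s − 10|/50, which is < ε when |s − 10| < (50/3)ε.
Take δ = min(5, (50/3)ε). Then 0 < |s − 10| < δ gives both |s − 10| < 5 and |s − 10| < (50/3)ε, so |3/s − (3/10)| < ε.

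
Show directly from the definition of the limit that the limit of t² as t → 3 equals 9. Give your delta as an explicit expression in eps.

Let eps > 0 be given. We seek delta > 0 with 0 < |t − 3| < delta ⇒ |t² − 9| < eps.
Factor: t² − 9 = (t − 3)(t + 3), so |t² − 9| = |t − 3|·|t + 3|.
Restrict delta ≤ 2. Then |t − 3| < 2 gives |t| < 5, so by the triangle inequality |t + 3| ≤ 5 + 3 = 8.
Hence |t² − 9| ≤ 8|t − 3|, which is < eps once |t − 3| < eps/8.
Take delta = min(2, eps/8). If 0 < |t − 3| < delta then both bounds hold and |t² − 9| ≤ 8|t − 3| < 8·(eps/8) = eps.

delta = min(2, eps/8)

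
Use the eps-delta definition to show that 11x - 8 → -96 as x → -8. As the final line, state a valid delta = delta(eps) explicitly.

delta = eps/11

Let eps > 0 be given. We need delta > 0 so that 0 < |x + 8| < delta implies |(11x - 8) + 96| < eps.
|(11x - 8) + 96| = |11x + 88| = 11|x + 8|.
Thus it suffices that |x + 8| < eps/11.
Choosing delta = eps/11 gives |(11x - 8) + 96| = 11|x + 8| < eps whenever |x + 8| < delta.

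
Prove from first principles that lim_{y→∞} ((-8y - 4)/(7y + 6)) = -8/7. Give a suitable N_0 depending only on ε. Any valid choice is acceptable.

Let ε > 0. We seek N_0 > 0 such that y > N_0 implies |(-8y - 4)/(7y + 6) + 8/7| < ε.
(-8y - 4)/(7y + 6) + 8/7 = (7(-8y - 4) − (-8)(7y + 6)) / (7(7y + 6)) = 20/(7(7y + 6)).
For y > 0 we have 7y + 6 > 7y, so |(-8y - 4)/(7y + 6) + 8/7| = 20/(7(7y + 6)) < 20/(7·7y) = (20/49)/y.
Thus |(-8y - 4)/(7y + 6) + 8/7| < ε whenever y > (20/49)/ε.
Take N_0 = (20/49)/ε. If y > N_0 then |(-8y - 4)/(7y + 6) + 8/7| < (20/49)/y < ε.

N_0 = (20/49)/ε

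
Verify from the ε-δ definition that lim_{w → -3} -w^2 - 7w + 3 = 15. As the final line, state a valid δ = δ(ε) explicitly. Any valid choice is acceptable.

Let ε > 0. We want δ > 0 such that 0 < |w + 3| < δ implies |(-w^2 - 7w + 3) − 15| < ε.
(-w^2 - 7w + 3) − 15 = -w^2 - 7w - 12 = (w + 3)(-w - 4).
So |(-w^2 - 7w + 3) − 15| = |w + 3|·|-w - 4|.
Assume first that |w + 3| < 2, so |w| < 5. Then |-w - 4| ≤ 5 + 4 = 9.
Hence |(-w^2 - 7w + 3) − 15| ≤ 9|w + 3| < ε provided |w + 3| < ε/9.
Choosing δ = min(2, ε/9) ensures both conditions, hence |(-w^2 - 7w + 3) − 15| < ε.

δ = min(2, ε/9)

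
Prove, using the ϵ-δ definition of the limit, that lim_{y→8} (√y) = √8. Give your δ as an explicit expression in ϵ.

δ = min(8, √8·ϵ)

Fix ϵ > 0. We want δ > 0 such that 0 < |y − 8| < δ implies |√y − √8| < ϵ.
Multiplying by the conjugate, |√y − √8| = |y − 8|/(√y + √8).
Restrict δ ≤ 8 so that |y − 8| < 8 forces y > 0, and then √y + √8 > √8.
Hence |√y − √8| < |y − 8|/√8, which is < ϵ once |y − 8| < √8·ϵ.
Take δ = min(8, √8·ϵ). If 0 < |y − 8| < δ then y > 0 and |√y − √8| < |y − 8|/√8 < ϵ.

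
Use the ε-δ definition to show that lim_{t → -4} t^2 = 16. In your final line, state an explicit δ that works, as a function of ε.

Let ε > 0 be given. We seek δ > 0 with 0 < |t + 4| < δ ⇒ |t^2 − 16| < ε.
Factor: t^2 − 16 = (t + 4)(t - 4), so |t^2 − 16| = |t + 4|·|t - 4|.
Impose δ ≤ 1 so that |t| < 5; then |t - 4| ≤ 9.
Hence |t^2 − 16| ≤ 9|t + 4|, which is < ε once |t + 4| < ε/9.
Take δ = min(1, ε/9). If 0 < |t + 4| < δ then both bounds hold and |t^2 − 16| ≤ 9|t + 4| < 9·(ε/9) = ε.

δ = min(1, ε/9)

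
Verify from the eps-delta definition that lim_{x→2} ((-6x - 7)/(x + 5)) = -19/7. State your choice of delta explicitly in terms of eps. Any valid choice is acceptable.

Let eps > 0. We want delta > 0 with 0 < |x − 2| < delta ⇒ |(-6x - 7)/(x + 5) + 19/7| < eps.
Combining over a common denominator, (-6x - 7)/(x + 5) + 19/7 = [(-6x - 7)·7 − (-19)·(x + 5)] / [7·(x + 5)] = -23(x − 2) / (7(x + 5)).
So |(-6x - 7)/(x + 5) + 19/7| = 23|x − 2| / (7·|x + 5|).
Require delta ≤ 7/2, so |x + 5| ≥ |7| − |x − 2| > 7 − 7/2 = 7/2.
Hence |(-6x - 7)/(x + 5) + 19/7| < 23|x − 2|/(7·(7/2)) = (46/49)|x − 2|, which is < eps once |x − 2| < (49/46)eps.
Take delta = min(7/2, (49/46)eps). Then 0 < |x − 2| < delta forces both bounds, so |(-6x - 7)/(x + 5) + 19/7| < eps.

delta = min(7/2, (49/46)eps)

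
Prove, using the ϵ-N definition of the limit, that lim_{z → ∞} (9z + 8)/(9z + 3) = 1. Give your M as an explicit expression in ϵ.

M = (5/9)/ϵ

Fix ϵ > 0. We seek M > 0 such that z > M implies |(9z + 8)/(9z + 3) − 1| < ϵ.
(9z + 8)/(9z + 3) − 1 = (9(9z + 8) − 9(9z + 3)) / (9(9z + 3)) = 45/(9(9z + 3)).
For z > 0 we have 9z + 3 > 9z, so |(9z + 8)/(9z + 3) − 1| = 45/(9(9z + 3)) < 45/(9·9z) = (5/9)/z.
Thus |(9z + 8)/(9z + 3) − 1| < ϵ whenever z > (5/9)/ϵ.
Take M = (5/9)/ϵ. If z > M then |(9z + 8)/(9z + 3) − 1| < (5/9)/z < ϵ.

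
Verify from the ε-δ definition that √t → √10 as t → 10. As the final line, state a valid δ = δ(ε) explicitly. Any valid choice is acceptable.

δ = min(10, √10·ε)

Let ε > 0. We want δ > 0 such that 0 < |t − 10| < δ implies |√t − √10| < ε.
Multiplying by the conjugate, |√t − √10| = |t − 10|/(√t + √10).
Restrict δ ≤ 10 so that |t − 10| < 10 forces t > 0, and then √t + √10 > √10.
Hence |√t − √10| < |t − 10|/√10, which is < ε once |t − 10| < √10·ε.
Take δ = min(10, √10·ε). If 0 < |t − 10| < δ then t > 0 and |√t − √10| < |t − 10|/√10 < ε.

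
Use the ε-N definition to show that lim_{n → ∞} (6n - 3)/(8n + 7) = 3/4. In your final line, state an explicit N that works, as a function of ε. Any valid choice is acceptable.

N = (33/32)/ε

Let ε > 0. For n ≥ 1, |(6n - 3)/(8n + 7) − (3/4)| = |-66|/(8(8n + 7)) = 66/(8(8n + 7)).
Since 8n + 7 ≥ 8n for n ≥ 1, this is ≤ 66/(8·8n) = (33/32)/n.
So |(6n - 3)/(8n + 7) − (3/4)| < ε whenever n > (33/32)/ε.
Take N = (33/32)/ε. If n > N then |(6n - 3)/(8n + 7) − (3/4)| ≤ (33/32)/n < ε.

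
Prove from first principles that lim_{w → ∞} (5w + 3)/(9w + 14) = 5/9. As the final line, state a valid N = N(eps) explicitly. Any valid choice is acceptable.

Let eps > 0. We seek N > 0 such that w > N implies |(5w + 3)/(9w + 14) − (5/9)| < eps.
(5w + 3)/(9w + 14) − (5/9) = (9(5w + 3) − 5(9w + 14)) / (9(9w + 14)) = -43/(9(9w + 14)).
For w > 0 we have 9w + 14 > 9w, so |(5w + 3)/(9w + 14) − (5/9)| = 43/(9(9w + 14)) < 43/(9·9w) = (43/81)/w.
Thus |(5w + 3)/(9w + 14) − (5/9)| < eps whenever w > (43/81)/eps.
Take N = (43/81)/eps. If w > N then |(5w + 3)/(9w + 14) − (5/9)| < (43/81)/w < eps.

N = (43/81)/eps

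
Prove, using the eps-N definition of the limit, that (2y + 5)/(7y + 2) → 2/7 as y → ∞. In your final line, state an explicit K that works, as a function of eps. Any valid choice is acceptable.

Suppose eps > 0. We seek K > 0 such that y > K implies |(2y + 5)/(7y + 2) − (2/7)| < eps.
(2y + 5)/(7y + 2) − (2/7) = (7(2y + 5) − 2(7y + 2)) / (7(7y + 2)) = 31/(7(7y + 2)).
For y > 0 we have 7y + 2 > 7y, so |(2y + 5)/(7y + 2) − (2/7)| = 31/(7(7y + 2)) < 31/(7·7y) = (31/49)/y.
Thus |(2y + 5)/(7y + 2) − (2/7)| < eps whenever y > (31/49)/eps.
Take K = (31/49)/eps. If y > K then |(2y + 5)/(7y + 2) − (2/7)| < (31/49)/y < eps.

K = (31/49)/eps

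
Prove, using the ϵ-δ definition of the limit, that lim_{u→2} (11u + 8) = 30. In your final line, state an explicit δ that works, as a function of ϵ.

δ = ϵ/11

Suppose ϵ > 0. We need δ > 0 so that 0 < |u − 2| < δ implies |(11u + 8) − 30| < ϵ.
|(11u + 8) − 30| = |11u - 22| = 11|u − 2|.
So 11|u − 2| < ϵ exactly when |u − 2| < ϵ/11.
Choosing δ = ϵ/11 gives |(11u + 8) − 30| = 11|u − 2| < ϵ whenever |u − 2| < δ.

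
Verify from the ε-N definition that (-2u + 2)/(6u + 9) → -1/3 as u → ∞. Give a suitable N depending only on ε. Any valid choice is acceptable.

N = (5/6)/ε

Let ε > 0 be given. We seek N > 0 such that u > N implies |(-2u + 2)/(6u + 9) + 1/3| < ε.
(-2u + 2)/(6u + 9) + 1/3 = (6(-2u + 2) − (-2)(6u + 9)) / (6(6u + 9)) = 30/(6(6u + 9)).
For u > 0 we have 6u + 9 > 6u, so |(-2u + 2)/(6u + 9) + 1/3| = 30/(6(6u + 9)) < 30/(6·6u) = (5/6)/u.
Thus |(-2u + 2)/(6u + 9) + 1/3| < ε whenever u > (5/6)/ε.
Take N = (5/6)/ε. If u > N then |(-2u + 2)/(6u + 9) + 1/3| < (5/6)/u < ε.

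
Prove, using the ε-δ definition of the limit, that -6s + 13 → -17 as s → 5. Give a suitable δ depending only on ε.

Suppose ε > 0. We need δ > 0 so that 0 < |s − 5| < δ implies |(-6s + 13) + 17| < ε.
|(-6s + 13) + 17| = |-6s + 30| = 6|s − 5|.
Thus it suffices that |s − 5| < ε/6.
Choosing δ = ε/6 gives |(-6s + 13) + 17| = 6|s − 5| < ε whenever |s − 5| < δ.

δ = ε/6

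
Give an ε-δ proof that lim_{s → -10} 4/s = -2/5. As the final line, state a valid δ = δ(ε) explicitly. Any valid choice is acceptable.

Let ε > 0 be given. We seek δ > 0 such that 0 < |s + 10| < δ implies |4/s + 2/5| < ε.
|4/s + 2/5| = 4·|-10 − s|/(10·|s|) = 4|s + 10|/(10|s|).
Restrict δ ≤ 5. Then |s + 10| < 5 gives |s| > 5, so 10|s| > 50.
Then |4/s + 2/5| < 4|s + 10|/50, which is < ε when |s + 10| < (25/2)ε.
Take δ = min(5, (25/2)ε). Then 0 < |s + 10| < δ gives both |s + 10| < 5 and |s + 10| < (25/2)ε, so |4/s + 2/5| < ε.

δ = min(5, (25/2)ε)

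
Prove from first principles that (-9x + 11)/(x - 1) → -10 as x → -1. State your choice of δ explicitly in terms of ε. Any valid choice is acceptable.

Let ε > 0 be given. We want δ > 0 with 0 < |x + 1| < δ ⇒ |(-9x + 11)/(x - 1) + 10| < ε.
Combining over a common denominator, (-9x + 11)/(x - 1) + 10 = [(-9x + 11)·(-2) − 20·(x - 1)] / [(-2)·(x - 1)] = -2(x + 1) / ((-2)(x - 1)).
So |(-9x + 11)/(x - 1) + 10| = 2|x + 1| / (2·|x − 1|).
Require δ ≤ 1, so |x − 1| ≥ |-2| − |x + 1| > 2 − 1 = 1.
Hence |(-9x + 11)/(x - 1) + 10| < 2|x + 1|/(2·1) = |x + 1|, which is < ε once |x + 1| < ε.
Take δ = min(1, ε). Then 0 < |x + 1| < δ forces both bounds, so |(-9x + 11)/(x - 1) + 10| < ε.

δ = min(1, ε)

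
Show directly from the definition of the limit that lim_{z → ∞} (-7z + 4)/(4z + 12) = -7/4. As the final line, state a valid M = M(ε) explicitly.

Let ε > 0 be given. We seek M > 0 such that z > M implies |(-7z + 4)/(4z + 12) + 7/4| < ε.
(-7z + 4)/(4z + 12) + 7/4 = (4(-7z + 4) − (-7)(4z + 12)) / (4(4z + 12)) = 100/(4(4z + 12)).
For z > 0 we have 4z + 12 > 4z, so |(-7z + 4)/(4z + 12) + 7/4| = 100/(4(4z + 12)) < 100/(4·4z) = (25/4)/z.
Thus |(-7z + 4)/(4z + 12) + 7/4| < ε whenever z > (25/4)/ε.
Take M = (25/4)/ε. If z > M then |(-7z + 4)/(4z + 12) + 7/4| < (25/4)/z < ε.

M = (25/4)/ε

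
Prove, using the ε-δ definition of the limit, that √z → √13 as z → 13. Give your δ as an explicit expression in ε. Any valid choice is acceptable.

δ = min(13, √13·ε)

Suppose ε > 0. We want δ > 0 such that 0 < |z − 13| < δ implies |√z − √13| < ε.
Multiplying by the conjugate, |√z − √13| = |z − 13|/(√z + √13).
Restrict δ ≤ 13 so that |z − 13| < 13 forces z > 0, and then √z + √13 > √13.
Hence |√z − √13| < |z − 13|/√13, which is < ε once |z − 13| < √13·ε.
Take δ = min(13, √13·ε). If 0 < |z − 13| < δ then z > 0 and |√z − √13| < |z − 13|/√13 < ε.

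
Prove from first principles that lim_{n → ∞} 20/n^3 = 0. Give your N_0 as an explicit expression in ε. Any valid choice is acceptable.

N_0 = (20/ε)^{1/3}

Let ε > 0. For n ≥ 1, |20/n^3 − 0| = 20/n^3.
20/n^3 < ε ⇔ n^3 > 20/ε ⇔ n > (20/ε)^{1/3}.
Take N_0 = (20/ε)^{1/3}. Then n > N_0 implies 20/n^3 < ε.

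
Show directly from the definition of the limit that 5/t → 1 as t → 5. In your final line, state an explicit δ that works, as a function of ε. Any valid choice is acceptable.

δ = min(5/2, (5/2)ε)

Let ε > 0 be given. We seek δ > 0 such that 0 < |t − 5| < δ implies |5/t − 1| < ε.
|5/t − 1| = 5·|5 − t|/(5·|t|) = 5|t − 5|/(5|t|).
Require δ ≤ 5/2 so that |t| > 5 − 5/2 = 5/2, hence 5|t| > 25/2.
Then |5/t − 1| < 5|t − 5|/(25/2), which is < ε when |t − 5| < (5/2)ε.
Take δ = min(5/2, (5/2)ε). Then 0 < |t − 5| < δ gives both |t − 5| < 5/2 and |t − 5| < (5/2)ε, so |5/t − 1| < ε.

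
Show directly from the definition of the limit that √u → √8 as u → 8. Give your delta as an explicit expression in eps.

delta = min(8, √8·eps)

Let eps > 0. We want delta > 0 such that 0 < |u − 8| < delta implies |√u − √8| < eps.
Multiplying by the conjugate, |√u − √8| = |u − 8|/(√u + √8).
Restrict delta ≤ 8 so that |u − 8| < 8 forces u > 0, and then √u + √8 > √8.
Hence |√u − √8| < |u − 8|/√8, which is < eps once |u − 8| < √8·eps.
Take delta = min(8, √8·eps). If 0 < |u − 8| < delta then u > 0 and |√u − √8| < |u − 8|/√8 < eps.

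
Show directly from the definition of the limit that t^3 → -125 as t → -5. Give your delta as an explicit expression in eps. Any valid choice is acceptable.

delta = min(2, eps/109)

Suppose eps > 0. We seek delta > 0 with 0 < |t + 5| < delta ⇒ |t^3 + 125| < eps.
Factor: t^3 + 125 = (t + 5)(t^2 - 5t + 25), so |t^3 + 125| = |t + 5|·|t^2 - 5t + 25|.
Impose delta ≤ 2 so that |t| < 7; then |t^2 - 5t + 25| ≤ 109.
Hence |t^3 + 125| ≤ 109|t + 5|, which is < eps once |t + 5| < eps/109.
Take delta = min(2, eps/109). If 0 < |t + 5| < delta then both bounds hold and |t^3 + 125| ≤ 109|t + 5| < 109·(eps/109) = eps.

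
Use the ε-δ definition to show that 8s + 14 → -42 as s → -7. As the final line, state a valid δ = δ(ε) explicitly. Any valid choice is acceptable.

δ = ε/8

Let ε > 0 be given. We need δ > 0 so that 0 < |s + 7| < δ implies |(8s + 14) + 42| < ε.
Since (8s + 14) + 42 = 8(s + 7), we have |(8s + 14) + 42| = 8|s + 7|.
So 8|s + 7| < ε exactly when |s + 7| < ε/8.
Take δ = ε/8. If 0 < |s + 7| < δ then |(8s + 14) + 42| = 8|s + 7| < 8·(ε/8) = ε.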